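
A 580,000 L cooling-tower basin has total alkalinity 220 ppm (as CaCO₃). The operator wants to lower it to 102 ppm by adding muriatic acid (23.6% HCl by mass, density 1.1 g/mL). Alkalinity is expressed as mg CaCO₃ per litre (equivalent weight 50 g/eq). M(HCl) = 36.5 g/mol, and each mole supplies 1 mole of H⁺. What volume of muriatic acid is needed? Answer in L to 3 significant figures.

Alkalinity to neutralize: (220 − 102) = 118 mg/L as CaCO₃ × 580,000 L = 68,440 g as CaCO₃.
Equivalents of H⁺ required: 68,440 ÷ 50 g/eq = 1369 eq = 1369 mol HCl.
Mass of HCl: 1369 × 36.5 = 49,960 g.
Mass of 23.6% solution: 49,960 / 0.236 = 211,700 g.
Volume: 211,700 g ÷ 1.1 g/mL = 192,500 mL.

192 L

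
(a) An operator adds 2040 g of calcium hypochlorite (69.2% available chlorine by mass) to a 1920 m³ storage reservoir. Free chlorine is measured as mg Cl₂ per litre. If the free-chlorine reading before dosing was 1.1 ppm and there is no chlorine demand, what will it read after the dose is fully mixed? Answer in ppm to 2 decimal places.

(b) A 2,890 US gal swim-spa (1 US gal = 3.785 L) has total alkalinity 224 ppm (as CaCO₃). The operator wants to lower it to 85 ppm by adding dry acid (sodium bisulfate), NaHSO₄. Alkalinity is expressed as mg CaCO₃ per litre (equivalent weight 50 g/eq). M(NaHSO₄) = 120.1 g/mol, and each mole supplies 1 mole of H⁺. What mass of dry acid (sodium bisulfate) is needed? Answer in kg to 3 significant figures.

(a) 1.84 ppm; (b) 3.65 kg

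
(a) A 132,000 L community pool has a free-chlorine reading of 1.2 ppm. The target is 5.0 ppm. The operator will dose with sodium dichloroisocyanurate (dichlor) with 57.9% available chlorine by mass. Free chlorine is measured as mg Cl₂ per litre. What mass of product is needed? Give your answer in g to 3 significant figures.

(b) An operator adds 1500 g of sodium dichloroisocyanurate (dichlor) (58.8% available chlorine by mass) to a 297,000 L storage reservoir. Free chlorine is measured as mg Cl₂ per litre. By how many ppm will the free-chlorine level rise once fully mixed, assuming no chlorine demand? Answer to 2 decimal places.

(a) 866 g; (b) 2.97 ppm

(a) Chlorine deficit: 5.0 − 1.2 = 3.8 ppm = 3.8 mg/L as Cl₂.
(a) Cl₂ equivalent needed: 3.8 mg/L × 132,000 L = 501,600 mg = 501.6 g.
(a) Product at 57.9% available chlorine: 501.6 / 0.579 = 866.3 g.

(b) Available chlorine delivered: 1500 g × 0.588 = 882 g as Cl₂.
(b) Concentration rise: 882 g / 297,000 L = 2.97 mg/L = 2.97 ppm.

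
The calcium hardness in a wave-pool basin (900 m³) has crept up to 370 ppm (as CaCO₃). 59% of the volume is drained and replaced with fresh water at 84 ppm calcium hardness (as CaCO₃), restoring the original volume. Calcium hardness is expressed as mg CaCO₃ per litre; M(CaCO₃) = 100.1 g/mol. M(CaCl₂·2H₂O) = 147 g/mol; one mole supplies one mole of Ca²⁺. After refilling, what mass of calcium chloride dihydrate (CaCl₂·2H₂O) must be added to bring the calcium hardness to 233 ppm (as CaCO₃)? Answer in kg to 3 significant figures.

42.0 kg

Volume: 900 m³ = 900,000 L.
After draining 59% and refilling: 370 × 0.41 + 84 × 0.59 = 201.26 ppm.
Deficit to target: 233 − 201.26 = 31.74 mg/L.
As CaCO₃: 31.74 mg/L × 900,000 L = 28,570 g; ÷ 100.1 = 285.4 mol Ca²⁺.
Mass: 285.4 × 147 = 41,950 g.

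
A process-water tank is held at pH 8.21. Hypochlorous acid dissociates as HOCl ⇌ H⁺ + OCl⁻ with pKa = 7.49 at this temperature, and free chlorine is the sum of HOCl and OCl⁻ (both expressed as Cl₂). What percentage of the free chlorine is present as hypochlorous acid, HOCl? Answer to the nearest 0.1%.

16.0%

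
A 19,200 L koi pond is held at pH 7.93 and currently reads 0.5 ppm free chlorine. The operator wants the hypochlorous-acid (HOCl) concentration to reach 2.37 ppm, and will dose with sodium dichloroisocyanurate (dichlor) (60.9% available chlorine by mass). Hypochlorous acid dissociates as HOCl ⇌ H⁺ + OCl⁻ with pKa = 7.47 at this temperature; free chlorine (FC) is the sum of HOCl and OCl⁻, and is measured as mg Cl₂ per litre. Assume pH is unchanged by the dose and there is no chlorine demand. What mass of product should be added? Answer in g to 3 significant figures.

[OCl⁻]/[HOCl] = 10^(pH − pKa) = 10^(7.93 − 7.47) = 2.884; fraction as HOCl = 1/(1 + 2.884) = 0.2575.
Free chlorine required for 2.37 ppm HOCl: 2.37 / 0.2575 = 9.205 ppm.
FC to add: 9.205 − 0.5 = 8.705 mg/L as Cl₂.
Cl₂ equivalent: 8.705 mg/L × 19,200 L = 167.1 g.
Product at 60.9% available Cl: 167.1 / 0.609 = 274.4 g.

274 g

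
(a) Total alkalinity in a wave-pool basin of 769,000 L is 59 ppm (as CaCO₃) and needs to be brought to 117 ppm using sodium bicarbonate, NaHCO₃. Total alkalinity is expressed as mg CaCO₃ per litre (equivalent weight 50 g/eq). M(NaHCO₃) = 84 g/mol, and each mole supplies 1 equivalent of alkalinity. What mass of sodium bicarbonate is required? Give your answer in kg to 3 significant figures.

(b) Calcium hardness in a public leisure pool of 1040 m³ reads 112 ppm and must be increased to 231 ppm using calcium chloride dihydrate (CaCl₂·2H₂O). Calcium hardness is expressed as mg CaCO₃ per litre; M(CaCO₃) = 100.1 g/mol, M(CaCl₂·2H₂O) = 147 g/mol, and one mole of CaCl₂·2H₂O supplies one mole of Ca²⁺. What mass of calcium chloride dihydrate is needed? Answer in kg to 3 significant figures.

(a) Alkalinity to add: (117 − 59) = 58 mg/L as CaCO₃ × 769,000 L = 44,600 g as CaCO₃.
(a) Equivalents: 44,600 g ÷ 50 g/eq = 892 eq.
(a) NaHCO₃ supplies 1 eq per mole → 892 mol.
(a) Mass: 892 mol × 84 g/mol = 74,930 g.

(b) Volume: 1040 m³ = 1,040,000 L.
(b) Hardness to add: (231 − 112) = 119 mg/L as CaCO₃ × 1,040,000 L = 123,800 g as CaCO₃.
(b) Moles of Ca²⁺ (1 mol Ca²⁺ ≡ 1 mol CaCO₃): 123,800 / 100.1 g/mol = 1236 mol.
(b) Mass of CaCl₂·2H₂O: 1236 × 147 = 181,700 g.

(a) 74.9 kg; (b) 182 kg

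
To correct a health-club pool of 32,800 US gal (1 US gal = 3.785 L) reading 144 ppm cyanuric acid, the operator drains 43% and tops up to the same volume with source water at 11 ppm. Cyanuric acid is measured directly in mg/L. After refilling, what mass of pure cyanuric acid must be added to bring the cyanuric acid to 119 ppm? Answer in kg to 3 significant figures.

Volume: 32,800 US gal × 3.785 L/gal = 124,148 L.
After draining 43% and refilling: 144 × 0.57 + 11 × 0.43 = 86.81 ppm.
Deficit to target: 119 − 86.81 = 32.19 mg/L.
Mass: 32.19 mg/L × 124,148 L = 3996 g cyanuric acid.

4.00 kg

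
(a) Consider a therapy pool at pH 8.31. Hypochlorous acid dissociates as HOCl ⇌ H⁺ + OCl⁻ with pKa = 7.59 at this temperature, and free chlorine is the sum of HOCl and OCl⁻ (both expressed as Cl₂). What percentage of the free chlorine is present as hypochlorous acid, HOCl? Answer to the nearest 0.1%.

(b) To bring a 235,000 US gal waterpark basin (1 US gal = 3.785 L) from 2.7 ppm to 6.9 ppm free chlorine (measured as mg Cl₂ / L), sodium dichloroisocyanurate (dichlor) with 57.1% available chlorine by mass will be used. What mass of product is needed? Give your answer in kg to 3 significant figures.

(a) 16.0%; (b) 6.54 kg

(a) [OCl⁻]/[HOCl] = 10^(pH − pKa) = 10^(8.31 − 7.59) = 10^0.72 = 5.248.
(a) Fraction as HOCl = 1 / (1 + 5.248) = 0.16.

(b) Volume: 235,000 US gal × 3.785 L/gal = 889,475 L.
(b) Chlorine deficit: 6.9 − 2.7 = 4.2 ppm = 4.2 mg/L as Cl₂.
(b) Cl₂ equivalent needed: 4.2 mg/L × 889,475 L = 3,736,000 mg = 3736 g.
(b) Product at 57.1% available chlorine: 3736 / 0.571 = 6543 g.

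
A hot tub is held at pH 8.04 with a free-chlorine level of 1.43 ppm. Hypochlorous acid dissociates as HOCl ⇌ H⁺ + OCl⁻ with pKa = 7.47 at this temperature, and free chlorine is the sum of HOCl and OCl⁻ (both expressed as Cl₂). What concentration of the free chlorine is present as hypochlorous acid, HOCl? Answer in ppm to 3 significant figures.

0.303 ppm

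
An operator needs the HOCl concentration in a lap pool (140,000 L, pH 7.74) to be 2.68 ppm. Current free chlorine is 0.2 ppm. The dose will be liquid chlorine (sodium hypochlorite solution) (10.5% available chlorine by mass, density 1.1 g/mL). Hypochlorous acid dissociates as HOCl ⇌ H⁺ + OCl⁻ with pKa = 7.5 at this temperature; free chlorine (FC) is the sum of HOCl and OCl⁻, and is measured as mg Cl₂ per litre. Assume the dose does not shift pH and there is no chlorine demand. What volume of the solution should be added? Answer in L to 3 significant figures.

8.65 L

[OCl⁻]/[HOCl] = 10^(pH − pKa) = 10^(7.74 − 7.5) = 1.738; fraction as HOCl = 1/(1 + 1.738) = 0.3653.
Free chlorine required for 2.68 ppm HOCl: 2.68 / 0.3653 = 7.337 ppm.
FC to add: 7.337 − 0.2 = 7.137 mg/L as Cl₂.
Cl₂ equivalent: 7.137 mg/L × 140,000 L = 999.2 g.
Product at 10.5% available Cl: 999.2 / 0.105 = 9516 g.
Volume: 9516 g ÷ 1.1 g/mL = 8651 mL.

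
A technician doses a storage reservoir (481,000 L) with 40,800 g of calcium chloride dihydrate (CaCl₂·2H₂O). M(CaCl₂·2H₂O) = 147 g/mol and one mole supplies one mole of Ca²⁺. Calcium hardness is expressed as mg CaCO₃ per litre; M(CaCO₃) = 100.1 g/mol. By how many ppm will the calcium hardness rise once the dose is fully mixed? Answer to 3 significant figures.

57.8 ppm

Moles of Ca²⁺: 40,800 g ÷ 147 g/mol = 277.6 mol.
As CaCO₃: 277.6 mol × 100.1 g/mol = 27,780 g.
Rise: 27,780 g / 481,000 L × 1000 = 57.76 mg/L.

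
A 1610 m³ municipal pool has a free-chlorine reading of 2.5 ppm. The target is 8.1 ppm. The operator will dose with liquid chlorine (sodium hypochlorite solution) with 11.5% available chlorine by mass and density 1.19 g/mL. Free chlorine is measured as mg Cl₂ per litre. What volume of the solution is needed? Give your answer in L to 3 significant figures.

65.9 L

Volume: 1610 m³ = 1,610,000 L.
Chlorine deficit: 8.1 − 2.5 = 5.6 ppm = 5.6 mg/L as Cl₂.
Cl₂ equivalent needed: 5.6 mg/L × 1,610,000 L = 9,016,000 mg = 9016 g.
Product at 11.5% available chlorine: 9016 / 0.115 = 78,400 g.
Volume at density 1.19 g/mL: 78,400 g ÷ 1.19 g/mL = 65,880 mL.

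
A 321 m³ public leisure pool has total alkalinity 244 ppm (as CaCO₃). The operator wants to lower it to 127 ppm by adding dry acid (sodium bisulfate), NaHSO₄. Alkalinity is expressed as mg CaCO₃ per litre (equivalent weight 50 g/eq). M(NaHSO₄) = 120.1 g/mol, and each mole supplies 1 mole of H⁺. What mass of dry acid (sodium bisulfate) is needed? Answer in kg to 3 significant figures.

90.2 kg

Volume: 321 m³ = 321,000 L.
Alkalinity to neutralize: (244 − 127) = 117 mg/L as CaCO₃ × 321,000 L = 37,560 g as CaCO₃.
Equivalents of H⁺ required: 37,560 ÷ 50 g/eq = 751.1 eq = 751.1 mol NaHSO₄.
Mass of NaHSO₄: 751.1 × 120.1 = 90,210 g.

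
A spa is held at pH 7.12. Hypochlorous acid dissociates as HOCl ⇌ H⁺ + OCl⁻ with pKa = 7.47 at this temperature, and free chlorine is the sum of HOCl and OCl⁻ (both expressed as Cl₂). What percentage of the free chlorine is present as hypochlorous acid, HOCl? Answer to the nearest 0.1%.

[OCl⁻]/[HOCl] = 10^(pH − pKa) = 10^(7.12 − 7.47) = 10^-0.35 = 0.4467.
Fraction as HOCl = 1 / (1 + 0.4467) = 0.6912.

69.1%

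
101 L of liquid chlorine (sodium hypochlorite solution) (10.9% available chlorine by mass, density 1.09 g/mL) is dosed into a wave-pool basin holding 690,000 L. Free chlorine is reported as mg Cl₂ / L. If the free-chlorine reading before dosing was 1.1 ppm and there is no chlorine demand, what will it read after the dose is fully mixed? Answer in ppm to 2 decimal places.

18.49 ppm

Mass of solution: 101 L × 1000 mL/L × 1.09 g/mL = 110,100 g.
Available chlorine delivered: 110,100 g × 0.109 = 12,000 g as Cl₂.
Concentration rise: 12,000 g / 690,000 L = 17.39 mg/L = 17.39 ppm.
Final FC: 1.1 + 17.39 = 18.49 ppm.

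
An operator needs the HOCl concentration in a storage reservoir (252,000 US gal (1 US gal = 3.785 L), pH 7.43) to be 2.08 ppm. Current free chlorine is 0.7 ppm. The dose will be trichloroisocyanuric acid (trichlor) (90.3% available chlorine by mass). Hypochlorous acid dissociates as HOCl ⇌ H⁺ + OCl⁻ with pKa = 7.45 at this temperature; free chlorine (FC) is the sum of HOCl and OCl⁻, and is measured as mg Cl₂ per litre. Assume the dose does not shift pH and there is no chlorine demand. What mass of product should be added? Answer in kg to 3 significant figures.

3.56 kg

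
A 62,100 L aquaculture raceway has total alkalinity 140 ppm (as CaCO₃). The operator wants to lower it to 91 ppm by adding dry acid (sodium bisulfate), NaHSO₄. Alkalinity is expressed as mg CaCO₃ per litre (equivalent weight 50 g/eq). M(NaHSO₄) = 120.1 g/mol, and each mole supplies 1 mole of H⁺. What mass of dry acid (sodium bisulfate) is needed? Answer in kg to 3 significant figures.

7.31 kg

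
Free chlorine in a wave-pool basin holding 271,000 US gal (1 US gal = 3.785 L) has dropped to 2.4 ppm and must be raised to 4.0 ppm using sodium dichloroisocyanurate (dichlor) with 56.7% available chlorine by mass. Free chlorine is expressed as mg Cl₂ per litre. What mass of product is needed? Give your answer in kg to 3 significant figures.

2.89 kg

Volume: 271,000 US gal × 3.785 L/gal = 1,025,735 L.
Chlorine deficit: 4.0 − 2.4 = 1.6 ppm = 1.6 mg/L as Cl₂.
Cl₂ equivalent needed: 1.6 mg/L × 1,025,735 L = 1,641,000 mg = 1641 g.
Product at 56.7% available chlorine: 1641 / 0.567 = 2894 g.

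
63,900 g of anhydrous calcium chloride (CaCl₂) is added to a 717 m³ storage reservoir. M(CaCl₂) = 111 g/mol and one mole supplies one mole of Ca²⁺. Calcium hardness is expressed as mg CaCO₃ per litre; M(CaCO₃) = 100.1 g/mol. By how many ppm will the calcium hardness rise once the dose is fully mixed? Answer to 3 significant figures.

80.4 ppm

Volume: 717 m³ = 717,000 L.
Moles of Ca²⁺: 63,900 g ÷ 111 g/mol = 575.7 mol.
As CaCO₃: 575.7 mol × 100.1 g/mol = 57,630 g.
Rise: 57,630 g / 717,000 L × 1000 = 80.37 mg/L.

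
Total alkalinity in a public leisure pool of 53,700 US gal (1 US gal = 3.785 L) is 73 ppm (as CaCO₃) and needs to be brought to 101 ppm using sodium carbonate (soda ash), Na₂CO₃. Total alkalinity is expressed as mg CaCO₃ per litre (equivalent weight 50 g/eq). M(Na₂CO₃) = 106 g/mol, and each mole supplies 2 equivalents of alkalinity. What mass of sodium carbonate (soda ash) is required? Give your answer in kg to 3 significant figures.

6.03 kg

Volume: 53,700 US gal × 3.785 L/gal = 203,254 L.
Alkalinity to add: (101 − 73) = 28 mg/L as CaCO₃ × 203,254 L = 5691 g as CaCO₃.
Equivalents: 5691 g ÷ 50 g/eq = 113.8 eq.
Each mole of Na₂CO₃ supplies 2 eq, so 113.8 / 2 = 56.91 mol.
Mass: 56.91 mol × 106 g/mol = 6033 g.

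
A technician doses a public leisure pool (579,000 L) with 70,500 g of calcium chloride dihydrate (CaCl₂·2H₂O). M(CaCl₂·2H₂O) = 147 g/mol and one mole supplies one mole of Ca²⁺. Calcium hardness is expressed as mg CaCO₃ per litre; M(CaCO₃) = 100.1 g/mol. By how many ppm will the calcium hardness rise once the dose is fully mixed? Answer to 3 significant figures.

82.9 ppm

Moles of Ca²⁺: 70,500 g ÷ 147 g/mol = 479.6 mol.
As CaCO₃: 479.6 mol × 100.1 g/mol = 48,010 g.
Rise: 48,010 g / 579,000 L × 1000 = 82.91 mg/L.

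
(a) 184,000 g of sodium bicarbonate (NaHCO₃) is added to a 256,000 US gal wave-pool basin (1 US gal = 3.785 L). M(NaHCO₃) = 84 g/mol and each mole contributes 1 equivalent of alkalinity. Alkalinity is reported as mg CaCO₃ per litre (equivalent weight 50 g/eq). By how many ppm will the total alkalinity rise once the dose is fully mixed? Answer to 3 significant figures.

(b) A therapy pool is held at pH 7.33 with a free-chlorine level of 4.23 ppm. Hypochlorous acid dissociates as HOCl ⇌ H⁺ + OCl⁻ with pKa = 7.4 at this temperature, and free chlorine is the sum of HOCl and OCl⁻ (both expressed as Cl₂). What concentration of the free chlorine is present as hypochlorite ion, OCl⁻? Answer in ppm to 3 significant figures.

(a) 113 ppm; (b) 1.94 ppm

(a) Volume: 256,000 US gal × 3.785 L/gal = 968,960 L.
(a) Moles of NaHCO₃: 184,000 g ÷ 84 g/mol = 2190 mol → 2190 eq of alkalinity.
(a) As CaCO₃: 2190 eq × 50 g/eq = 109,500 g.
(a) Rise: 109,500 g / 968,960 L × 1000 = 113 mg/L.

(b) [OCl⁻]/[HOCl] = 10^(pH − pKa) = 10^(7.33 − 7.4) = 10^-0.07 = 0.8511.
(b) Fraction as HOCl = 1 / (1 + 0.8511) = 0.5402.
(b) OCl⁻ = (1 − 0.5402) × 4.23 ppm = 1.945 ppm.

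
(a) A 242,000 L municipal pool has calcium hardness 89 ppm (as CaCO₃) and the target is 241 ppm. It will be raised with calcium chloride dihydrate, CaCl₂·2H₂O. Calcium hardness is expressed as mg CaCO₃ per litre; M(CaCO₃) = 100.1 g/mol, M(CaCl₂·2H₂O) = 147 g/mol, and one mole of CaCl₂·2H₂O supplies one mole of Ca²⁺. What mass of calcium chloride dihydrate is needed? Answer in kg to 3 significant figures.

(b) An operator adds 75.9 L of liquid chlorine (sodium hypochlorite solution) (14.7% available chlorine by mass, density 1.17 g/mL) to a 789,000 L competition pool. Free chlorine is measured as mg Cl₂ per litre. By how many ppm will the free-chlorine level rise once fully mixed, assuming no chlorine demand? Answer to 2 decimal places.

(a) 54.0 kg; (b) 16.55 ppm

(a) Hardness to add: (241 − 89) = 152 mg/L as CaCO₃ × 242,000 L = 36,780 g as CaCO₃.
(a) Moles of Ca²⁺ (1 mol Ca²⁺ ≡ 1 mol CaCO₃): 36,780 / 100.1 g/mol = 367.5 mol.
(a) Mass of CaCl₂·2H₂O: 367.5 × 147 = 54,020 g.

(b) Mass of solution: 75.9 L × 1000 mL/L × 1.17 g/mL = 88,800 g.
(b) Available chlorine delivered: 88,800 g × 0.147 = 13,050 g as Cl₂.
(b) Concentration rise: 13,050 g / 789,000 L = 16.55 mg/L = 16.55 ppm.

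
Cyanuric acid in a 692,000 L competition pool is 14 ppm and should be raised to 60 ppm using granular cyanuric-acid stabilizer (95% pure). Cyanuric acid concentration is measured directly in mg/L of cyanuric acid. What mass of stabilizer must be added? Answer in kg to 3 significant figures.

33.5 kg

CYA to add: (60 − 14) = 46 mg/L × 692,000 L = 31,830 g cyanuric acid.
At 95% purity: 31,830 / 0.95 = 33,510 g product.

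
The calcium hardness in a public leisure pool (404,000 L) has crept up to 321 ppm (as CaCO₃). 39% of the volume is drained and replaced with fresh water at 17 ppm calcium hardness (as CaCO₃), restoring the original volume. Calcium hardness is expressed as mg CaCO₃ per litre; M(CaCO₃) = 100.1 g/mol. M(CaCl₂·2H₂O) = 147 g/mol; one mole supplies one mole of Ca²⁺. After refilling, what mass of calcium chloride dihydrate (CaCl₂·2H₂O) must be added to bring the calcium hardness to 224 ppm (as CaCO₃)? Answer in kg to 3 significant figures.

After draining 39% and refilling: 321 × 0.61 + 17 × 0.39 = 202.44 ppm.
Deficit to target: 224 − 202.44 = 21.56 mg/L.
As CaCO₃: 21.56 mg/L × 404,000 L = 8710 g; ÷ 100.1 = 87.02 mol Ca²⁺.
Mass: 87.02 × 147 = 12,790 g.

12.8 kg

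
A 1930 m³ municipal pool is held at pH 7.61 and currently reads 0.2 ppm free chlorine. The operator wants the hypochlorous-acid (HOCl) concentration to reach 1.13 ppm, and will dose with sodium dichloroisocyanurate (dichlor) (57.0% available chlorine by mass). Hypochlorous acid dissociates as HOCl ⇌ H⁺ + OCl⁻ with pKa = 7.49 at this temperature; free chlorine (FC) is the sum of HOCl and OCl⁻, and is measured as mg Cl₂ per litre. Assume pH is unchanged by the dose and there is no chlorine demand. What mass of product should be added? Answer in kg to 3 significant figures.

Volume: 1930 m³ = 1,930,000 L.
[OCl⁻]/[HOCl] = 10^(pH − pKa) = 10^(7.61 − 7.49) = 1.318; fraction as HOCl = 1/(1 + 1.318) = 0.4314.
Free chlorine required for 1.13 ppm HOCl: 1.13 / 0.4314 = 2.62 ppm.
FC to add: 2.62 − 0.2 = 2.42 mg/L as Cl₂.
Cl₂ equivalent: 2.42 mg/L × 1,930,000 L = 4670 g.
Product at 57.0% available Cl: 4670 / 0.57 = 8193 g.

8.19 kg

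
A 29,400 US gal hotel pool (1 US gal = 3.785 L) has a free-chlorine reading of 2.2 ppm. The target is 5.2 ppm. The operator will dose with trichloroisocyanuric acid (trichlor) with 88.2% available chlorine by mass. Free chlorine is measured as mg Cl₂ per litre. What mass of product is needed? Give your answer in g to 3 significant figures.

Volume: 29,400 US gal × 3.785 L/gal = 111,279 L.
Chlorine deficit: 5.2 − 2.2 = 3 ppm = 3 mg/L as Cl₂.
Cl₂ equivalent needed: 3 mg/L × 111,279 L = 333,800 mg = 333.8 g.
Product at 88.2% available chlorine: 333.8 / 0.882 = 378.5 g.

378 g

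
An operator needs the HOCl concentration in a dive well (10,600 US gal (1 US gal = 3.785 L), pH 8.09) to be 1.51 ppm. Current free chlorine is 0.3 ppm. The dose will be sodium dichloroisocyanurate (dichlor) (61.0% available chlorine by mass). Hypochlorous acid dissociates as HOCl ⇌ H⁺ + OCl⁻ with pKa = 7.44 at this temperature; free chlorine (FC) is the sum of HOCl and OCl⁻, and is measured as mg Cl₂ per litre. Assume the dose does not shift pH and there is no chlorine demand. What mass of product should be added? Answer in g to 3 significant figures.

Volume: 10,600 US gal × 3.785 L/gal = 40,121 L.
[OCl⁻]/[HOCl] = 10^(pH − pKa) = 10^(8.09 − 7.44) = 4.467; fraction as HOCl = 1/(1 + 4.467) = 0.1829.
Free chlorine required for 1.51 ppm HOCl: 1.51 / 0.1829 = 8.255 ppm.
FC to add: 8.255 − 0.3 = 7.955 mg/L as Cl₂.
Cl₂ equivalent: 7.955 mg/L × 40,121 L = 319.2 g.
Product at 61.0% available Cl: 319.2 / 0.61 = 523.2 g.

523 g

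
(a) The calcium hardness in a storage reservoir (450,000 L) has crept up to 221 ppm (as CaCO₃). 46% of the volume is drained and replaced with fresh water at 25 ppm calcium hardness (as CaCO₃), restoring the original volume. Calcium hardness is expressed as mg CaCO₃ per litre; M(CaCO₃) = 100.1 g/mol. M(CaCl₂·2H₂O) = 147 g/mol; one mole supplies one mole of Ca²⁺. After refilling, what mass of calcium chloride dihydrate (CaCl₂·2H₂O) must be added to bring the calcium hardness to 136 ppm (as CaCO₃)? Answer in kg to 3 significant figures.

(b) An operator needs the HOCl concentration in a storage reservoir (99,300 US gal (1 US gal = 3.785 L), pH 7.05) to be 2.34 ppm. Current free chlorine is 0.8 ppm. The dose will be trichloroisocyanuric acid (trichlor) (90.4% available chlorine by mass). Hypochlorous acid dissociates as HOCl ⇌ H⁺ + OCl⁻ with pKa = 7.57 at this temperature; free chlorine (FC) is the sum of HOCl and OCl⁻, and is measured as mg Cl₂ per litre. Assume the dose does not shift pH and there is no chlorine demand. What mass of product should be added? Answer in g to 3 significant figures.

(a) After draining 46% and refilling: 221 × 0.54 + 25 × 0.46 = 130.84 ppm.
(a) Deficit to target: 136 − 130.84 = 5.16 mg/L.
(a) As CaCO₃: 5.16 mg/L × 450,000 L = 2322 g; ÷ 100.1 = 23.2 mol Ca²⁺.
(a) Mass: 23.2 × 147 = 3410 g.

(b) Volume: 99,300 US gal × 3.785 L/gal = 375,850 L.
(b) [OCl⁻]/[HOCl] = 10^(pH − pKa) = 10^(7.05 − 7.57) = 0.302; fraction as HOCl = 1/(1 + 0.302) = 0.7681.
(b) Free chlorine required for 2.34 ppm HOCl: 2.34 / 0.7681 = 3.047 ppm.
(b) FC to add: 3.047 − 0.8 = 2.247 mg/L as Cl₂.
(b) Cl₂ equivalent: 2.247 mg/L × 375,850 L = 844.4 g.
(b) Product at 90.4% available Cl: 844.4 / 0.904 = 934.1 g.

(a) 3.41 kg; (b) 934 g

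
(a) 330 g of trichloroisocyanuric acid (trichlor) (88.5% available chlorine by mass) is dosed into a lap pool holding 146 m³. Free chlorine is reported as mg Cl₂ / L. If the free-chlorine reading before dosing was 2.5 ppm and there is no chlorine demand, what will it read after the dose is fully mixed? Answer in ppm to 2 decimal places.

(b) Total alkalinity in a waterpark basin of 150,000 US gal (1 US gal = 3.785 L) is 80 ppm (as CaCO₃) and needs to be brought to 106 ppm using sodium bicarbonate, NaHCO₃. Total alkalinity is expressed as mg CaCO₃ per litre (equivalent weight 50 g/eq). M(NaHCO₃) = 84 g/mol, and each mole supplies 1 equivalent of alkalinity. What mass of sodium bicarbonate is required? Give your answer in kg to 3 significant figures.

(a) 4.50 ppm; (b) 24.8 kg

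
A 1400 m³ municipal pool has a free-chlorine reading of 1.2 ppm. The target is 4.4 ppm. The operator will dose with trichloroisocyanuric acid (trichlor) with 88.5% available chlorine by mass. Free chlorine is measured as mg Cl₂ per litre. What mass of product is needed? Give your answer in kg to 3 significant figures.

Volume: 1400 m³ = 1,400,000 L.
Chlorine deficit: 4.4 − 1.2 = 3.2 ppm = 3.2 mg/L as Cl₂.
Cl₂ equivalent needed: 3.2 mg/L × 1,400,000 L = 4,480,000 mg = 4480 g.
Product at 88.5% available chlorine: 4480 / 0.885 = 5062 g.

5.06 kg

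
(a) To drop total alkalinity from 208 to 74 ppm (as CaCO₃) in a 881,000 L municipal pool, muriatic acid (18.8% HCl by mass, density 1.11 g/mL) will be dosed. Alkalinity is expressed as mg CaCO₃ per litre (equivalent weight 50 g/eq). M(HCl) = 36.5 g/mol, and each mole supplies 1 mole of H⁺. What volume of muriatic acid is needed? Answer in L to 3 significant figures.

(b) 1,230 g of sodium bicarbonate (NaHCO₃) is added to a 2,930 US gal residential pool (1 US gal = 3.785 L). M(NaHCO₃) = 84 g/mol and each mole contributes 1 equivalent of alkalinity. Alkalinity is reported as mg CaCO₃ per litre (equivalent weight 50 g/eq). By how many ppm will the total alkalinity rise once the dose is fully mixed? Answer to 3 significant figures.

(a) 413 L; (b) 66.0 ppm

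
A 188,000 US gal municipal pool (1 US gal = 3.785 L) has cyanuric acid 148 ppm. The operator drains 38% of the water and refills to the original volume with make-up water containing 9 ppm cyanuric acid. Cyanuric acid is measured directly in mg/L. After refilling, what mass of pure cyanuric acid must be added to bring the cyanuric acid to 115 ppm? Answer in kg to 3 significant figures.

Volume: 188,000 US gal × 3.785 L/gal = 711,580 L.
After draining 38% and refilling: 148 × 0.62 + 9 × 0.38 = 95.18 ppm.
Deficit to target: 115 − 95.18 = 19.82 mg/L.
Mass: 19.82 mg/L × 711,580 L = 14,100 g cyanuric acid.

14.1 kg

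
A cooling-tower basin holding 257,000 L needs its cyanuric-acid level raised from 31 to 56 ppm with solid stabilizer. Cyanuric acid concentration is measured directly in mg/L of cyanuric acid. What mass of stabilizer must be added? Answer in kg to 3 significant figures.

CYA to add: (56 − 31) = 25 mg/L × 257,000 L = 6425 g cyanuric acid.

6.42 kg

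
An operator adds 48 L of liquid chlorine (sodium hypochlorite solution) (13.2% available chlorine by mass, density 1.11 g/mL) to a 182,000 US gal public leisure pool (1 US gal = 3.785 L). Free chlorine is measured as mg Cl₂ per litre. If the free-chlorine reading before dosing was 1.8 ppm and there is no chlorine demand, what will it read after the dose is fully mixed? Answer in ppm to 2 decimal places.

12.01 ppm

Volume: 182,000 US gal × 3.785 L/gal = 688,870 L.
Mass of solution: 48 L × 1000 mL/L × 1.11 g/mL = 53,280 g.
Available chlorine delivered: 53,280 g × 0.132 = 7033 g as Cl₂.
Concentration rise: 7033 g / 688,870 L = 10.21 mg/L = 10.21 ppm.
Final FC: 1.8 + 10.21 = 12.01 ppm.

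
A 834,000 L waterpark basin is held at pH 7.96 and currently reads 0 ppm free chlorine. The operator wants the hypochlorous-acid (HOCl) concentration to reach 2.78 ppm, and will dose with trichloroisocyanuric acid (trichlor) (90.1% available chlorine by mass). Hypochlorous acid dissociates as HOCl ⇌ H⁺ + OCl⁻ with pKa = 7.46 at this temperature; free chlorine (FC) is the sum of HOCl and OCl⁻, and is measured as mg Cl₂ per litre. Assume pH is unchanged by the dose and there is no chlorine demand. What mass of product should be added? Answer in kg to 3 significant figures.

10.7 kg

[OCl⁻]/[HOCl] = 10^(pH − pKa) = 10^(7.96 − 7.46) = 3.162; fraction as HOCl = 1/(1 + 3.162) = 0.2403.
Free chlorine required for 2.78 ppm HOCl: 2.78 / 0.2403 = 11.57 ppm.
FC to add: 11.57 − 0 = 11.57 mg/L as Cl₂.
Cl₂ equivalent: 11.57 mg/L × 834,000 L = 9650 g.
Product at 90.1% available Cl: 9650 / 0.901 = 10,710 g.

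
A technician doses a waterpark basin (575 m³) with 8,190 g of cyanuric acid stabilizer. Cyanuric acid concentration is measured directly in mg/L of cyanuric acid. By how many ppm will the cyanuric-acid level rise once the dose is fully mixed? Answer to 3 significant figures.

Volume: 575 m³ = 575,000 L.
Rise: 8,190 g / 575,000 L × 1000 = 14.24 mg/L.

14.2 ppm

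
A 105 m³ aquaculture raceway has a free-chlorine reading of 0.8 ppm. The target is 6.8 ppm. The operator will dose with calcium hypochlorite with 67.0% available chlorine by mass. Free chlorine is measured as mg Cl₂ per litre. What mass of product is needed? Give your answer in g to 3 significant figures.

940 g

Volume: 105 m³ = 105,000 L.
Chlorine deficit: 6.8 − 0.8 = 6 ppm = 6 mg/L as Cl₂.
Cl₂ equivalent needed: 6 mg/L × 105,000 L = 630,000 mg = 630 g.
Product at 67.0% available chlorine: 630 / 0.67 = 940.3 g.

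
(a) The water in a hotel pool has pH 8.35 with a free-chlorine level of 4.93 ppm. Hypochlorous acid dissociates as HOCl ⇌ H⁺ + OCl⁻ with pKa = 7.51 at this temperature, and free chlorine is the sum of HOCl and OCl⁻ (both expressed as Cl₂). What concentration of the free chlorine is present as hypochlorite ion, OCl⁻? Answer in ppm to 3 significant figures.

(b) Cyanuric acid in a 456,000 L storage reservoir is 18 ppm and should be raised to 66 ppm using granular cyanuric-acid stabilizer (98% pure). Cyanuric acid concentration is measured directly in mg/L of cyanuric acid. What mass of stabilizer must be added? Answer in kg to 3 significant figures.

(a) 4.31 ppm; (b) 22.3 kg

(a) [OCl⁻]/[HOCl] = 10^(pH − pKa) = 10^(8.35 − 7.51) = 10^0.84 = 6.918.
(a) Fraction as HOCl = 1 / (1 + 6.918) = 0.1263.
(a) OCl⁻ = (1 − 0.1263) × 4.93 ppm = 4.307 ppm.

(b) CYA to add: (66 − 18) = 48 mg/L × 456,000 L = 21,890 g cyanuric acid.
(b) At 98% purity: 21,890 / 0.98 = 22,330 g product.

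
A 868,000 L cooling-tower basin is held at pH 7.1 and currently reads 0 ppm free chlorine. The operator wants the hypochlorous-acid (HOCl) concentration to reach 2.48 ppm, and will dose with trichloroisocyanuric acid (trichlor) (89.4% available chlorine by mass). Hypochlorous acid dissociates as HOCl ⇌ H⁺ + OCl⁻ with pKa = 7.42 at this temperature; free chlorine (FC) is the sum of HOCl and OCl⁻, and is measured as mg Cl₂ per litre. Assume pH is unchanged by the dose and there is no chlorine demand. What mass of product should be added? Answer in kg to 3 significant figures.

3.56 kg

[OCl⁻]/[HOCl] = 10^(pH − pKa) = 10^(7.1 − 7.42) = 0.4786; fraction as HOCl = 1/(1 + 0.4786) = 0.6763.
Free chlorine required for 2.48 ppm HOCl: 2.48 / 0.6763 = 3.667 ppm.
FC to add: 3.667 − 0 = 3.667 mg/L as Cl₂.
Cl₂ equivalent: 3.667 mg/L × 868,000 L = 3183 g.
Product at 89.4% available Cl: 3183 / 0.894 = 3560 g.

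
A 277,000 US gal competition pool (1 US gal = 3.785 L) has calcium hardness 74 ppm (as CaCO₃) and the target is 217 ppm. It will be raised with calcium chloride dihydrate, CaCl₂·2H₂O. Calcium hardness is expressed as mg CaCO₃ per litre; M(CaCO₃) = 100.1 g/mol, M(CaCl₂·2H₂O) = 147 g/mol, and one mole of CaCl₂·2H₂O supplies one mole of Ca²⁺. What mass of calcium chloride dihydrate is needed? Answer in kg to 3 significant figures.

Volume: 277,000 US gal × 3.785 L/gal = 1,048,445 L.
Hardness to add: (217 − 74) = 143 mg/L as CaCO₃ × 1,048,445 L = 149,900 g as CaCO₃.
Moles of Ca²⁺ (1 mol Ca²⁺ ≡ 1 mol CaCO₃): 149,900 / 100.1 g/mol = 1498 mol.
Mass of CaCl₂·2H₂O: 1498 × 147 = 220,200 g.

220 kg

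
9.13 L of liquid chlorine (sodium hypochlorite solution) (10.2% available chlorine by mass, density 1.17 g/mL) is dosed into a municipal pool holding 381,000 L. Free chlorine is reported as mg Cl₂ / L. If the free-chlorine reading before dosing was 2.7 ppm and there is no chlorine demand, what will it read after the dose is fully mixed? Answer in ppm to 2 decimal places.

5.56 ppm

Mass of solution: 9.13 L × 1000 mL/L × 1.17 g/mL = 10,680 g.
Available chlorine delivered: 10,680 g × 0.102 = 1090 g as Cl₂.
Concentration rise: 1090 g / 381,000 L = 2.86 mg/L = 2.86 ppm.
Final FC: 2.7 + 2.86 = 5.56 ppm.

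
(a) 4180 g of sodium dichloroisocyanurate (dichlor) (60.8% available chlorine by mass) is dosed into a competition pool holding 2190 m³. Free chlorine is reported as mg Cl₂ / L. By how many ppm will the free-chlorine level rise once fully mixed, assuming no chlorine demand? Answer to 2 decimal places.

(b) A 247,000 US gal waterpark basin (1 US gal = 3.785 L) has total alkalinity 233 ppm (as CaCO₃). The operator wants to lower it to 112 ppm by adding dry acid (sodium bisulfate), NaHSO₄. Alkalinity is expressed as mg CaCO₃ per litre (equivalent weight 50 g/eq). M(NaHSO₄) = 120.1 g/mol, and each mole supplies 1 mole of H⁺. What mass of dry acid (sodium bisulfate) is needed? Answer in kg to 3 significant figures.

(a) Volume: 2190 m³ = 2,190,000 L.
(a) Available chlorine delivered: 4180 g × 0.608 = 2541 g as Cl₂.
(a) Concentration rise: 2541 g / 2,190,000 L = 1.16 mg/L = 1.16 ppm.

(b) Volume: 247,000 US gal × 3.785 L/gal = 934,895 L.
(b) Alkalinity to neutralize: (233 − 112) = 121 mg/L as CaCO₃ × 934,895 L = 113,100 g as CaCO₃.
(b) Equivalents of H⁺ required: 113,100 ÷ 50 g/eq = 2262 eq = 2262 mol NaHSO₄.
(b) Mass of NaHSO₄: 2262 × 120.1 = 271,700 g.

(a) 1.16 ppm; (b) 272 kg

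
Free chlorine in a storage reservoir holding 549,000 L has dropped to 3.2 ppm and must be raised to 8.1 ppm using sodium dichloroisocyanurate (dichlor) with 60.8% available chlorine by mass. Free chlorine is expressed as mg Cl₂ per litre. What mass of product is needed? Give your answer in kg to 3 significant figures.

Chlorine deficit: 8.1 − 3.2 = 4.9 ppm = 4.9 mg/L as Cl₂.
Cl₂ equivalent needed: 4.9 mg/L × 549,000 L = 2,690,000 mg = 2690 g.
Product at 60.8% available chlorine: 2690 / 0.608 = 4425 g.

4.42 kg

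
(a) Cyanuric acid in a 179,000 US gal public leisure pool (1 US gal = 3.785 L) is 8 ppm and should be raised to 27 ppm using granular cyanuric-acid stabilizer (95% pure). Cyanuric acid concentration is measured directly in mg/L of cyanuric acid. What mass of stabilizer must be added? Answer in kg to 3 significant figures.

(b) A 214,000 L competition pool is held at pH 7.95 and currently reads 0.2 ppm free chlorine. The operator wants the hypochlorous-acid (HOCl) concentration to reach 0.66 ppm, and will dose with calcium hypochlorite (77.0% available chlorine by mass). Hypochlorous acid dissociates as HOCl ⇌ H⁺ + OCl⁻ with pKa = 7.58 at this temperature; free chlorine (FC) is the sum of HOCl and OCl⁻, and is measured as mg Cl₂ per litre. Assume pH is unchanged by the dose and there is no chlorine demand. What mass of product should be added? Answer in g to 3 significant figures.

(a) Volume: 179,000 US gal × 3.785 L/gal = 677,515 L.
(a) CYA to add: (27 − 8) = 19 mg/L × 677,515 L = 12,870 g cyanuric acid.
(a) At 95% purity: 12,870 / 0.95 = 13,550 g product.

(b) [OCl⁻]/[HOCl] = 10^(pH − pKa) = 10^(7.95 − 7.58) = 2.344; fraction as HOCl = 1/(1 + 2.344) = 0.299.
(b) Free chlorine required for 0.66 ppm HOCl: 0.66 / 0.299 = 2.207 ppm.
(b) FC to add: 2.207 − 0.2 = 2.007 mg/L as Cl₂.
(b) Cl₂ equivalent: 2.007 mg/L × 214,000 L = 429.5 g.
(b) Product at 77.0% available Cl: 429.5 / 0.77 = 557.8 g.

(a) 13.6 kg; (b) 558 g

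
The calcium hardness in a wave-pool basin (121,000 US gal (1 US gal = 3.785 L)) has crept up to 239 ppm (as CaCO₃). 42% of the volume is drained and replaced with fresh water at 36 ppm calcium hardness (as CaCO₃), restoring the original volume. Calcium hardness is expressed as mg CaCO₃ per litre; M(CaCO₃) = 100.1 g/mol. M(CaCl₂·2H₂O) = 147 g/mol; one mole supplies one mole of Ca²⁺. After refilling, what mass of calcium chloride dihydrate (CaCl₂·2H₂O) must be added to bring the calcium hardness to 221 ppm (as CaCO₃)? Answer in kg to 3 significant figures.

45.2 kg

Volume: 121,000 US gal × 3.785 L/gal = 457,985 L.
After draining 42% and refilling: 239 × 0.58 + 36 × 0.42 = 153.74 ppm.
Deficit to target: 221 − 153.74 = 67.26 mg/L.
As CaCO₃: 67.26 mg/L × 457,985 L = 30,800 g; ÷ 100.1 = 307.7 mol Ca²⁺.
Mass: 307.7 × 147 = 45,240 g.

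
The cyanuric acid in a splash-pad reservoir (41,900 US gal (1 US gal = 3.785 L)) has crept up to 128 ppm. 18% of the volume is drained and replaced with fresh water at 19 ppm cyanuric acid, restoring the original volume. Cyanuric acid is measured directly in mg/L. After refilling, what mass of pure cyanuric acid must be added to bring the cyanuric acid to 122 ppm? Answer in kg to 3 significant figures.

Volume: 41,900 US gal × 3.785 L/gal = 158,592 L.
After draining 18% and refilling: 128 × 0.82 + 19 × 0.18 = 108.38 ppm.
Deficit to target: 122 − 108.38 = 13.62 mg/L.
Mass: 13.62 mg/L × 158,592 L = 2160 g cyanuric acid.

2.16 kg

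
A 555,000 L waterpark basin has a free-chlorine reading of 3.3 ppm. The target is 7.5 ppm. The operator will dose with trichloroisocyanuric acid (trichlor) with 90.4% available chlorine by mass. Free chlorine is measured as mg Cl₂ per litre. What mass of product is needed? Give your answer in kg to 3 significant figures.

2.58 kg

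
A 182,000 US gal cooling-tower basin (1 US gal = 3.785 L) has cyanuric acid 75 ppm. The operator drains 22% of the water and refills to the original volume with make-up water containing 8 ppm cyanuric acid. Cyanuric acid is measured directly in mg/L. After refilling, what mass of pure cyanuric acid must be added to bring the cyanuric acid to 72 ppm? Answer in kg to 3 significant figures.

8.09 kg

Volume: 182,000 US gal × 3.785 L/gal = 688,870 L.
After draining 22% and refilling: 75 × 0.78 + 8 × 0.22 = 60.26 ppm.
Deficit to target: 72 − 60.26 = 11.74 mg/L.
Mass: 11.74 mg/L × 688,870 L = 8087 g cyanuric acid.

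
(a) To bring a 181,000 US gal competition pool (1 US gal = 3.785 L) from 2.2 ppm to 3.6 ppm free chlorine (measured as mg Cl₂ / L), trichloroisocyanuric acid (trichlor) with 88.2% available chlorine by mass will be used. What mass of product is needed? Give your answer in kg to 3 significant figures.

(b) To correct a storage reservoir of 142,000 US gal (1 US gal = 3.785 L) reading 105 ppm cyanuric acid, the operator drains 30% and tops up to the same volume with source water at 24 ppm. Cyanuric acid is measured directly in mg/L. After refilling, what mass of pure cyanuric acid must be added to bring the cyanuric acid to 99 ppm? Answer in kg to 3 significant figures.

(a) 1.09 kg; (b) 9.84 kg

(a) Volume: 181,000 US gal × 3.785 L/gal = 685,085 L.
(a) Chlorine deficit: 3.6 − 2.2 = 1.4 ppm = 1.4 mg/L as Cl₂.
(a) Cl₂ equivalent needed: 1.4 mg/L × 685,085 L = 959,100 mg = 959.1 g.
(a) Product at 88.2% available chlorine: 959.1 / 0.882 = 1087 g.

(b) Volume: 142,000 US gal × 3.785 L/gal = 537,470 L.
(b) After draining 30% and refilling: 105 × 0.70 + 24 × 0.30 = 80.7 ppm.
(b) Deficit to target: 99 − 80.7 = 18.3 mg/L.
(b) Mass: 18.3 mg/L × 537,470 L = 9836 g cyanuric acid.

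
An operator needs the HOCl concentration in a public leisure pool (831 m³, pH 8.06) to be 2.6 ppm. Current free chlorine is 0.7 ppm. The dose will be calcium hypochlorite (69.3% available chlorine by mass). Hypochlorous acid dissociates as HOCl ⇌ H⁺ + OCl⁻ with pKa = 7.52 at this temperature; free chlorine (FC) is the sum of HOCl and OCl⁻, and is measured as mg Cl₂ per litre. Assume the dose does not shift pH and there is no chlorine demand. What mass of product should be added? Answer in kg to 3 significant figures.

13.1 kg

Volume: 831 m³ = 831,000 L.
[OCl⁻]/[HOCl] = 10^(pH − pKa) = 10^(8.06 − 7.52) = 3.467; fraction as HOCl = 1/(1 + 3.467) = 0.2238.
Free chlorine required for 2.6 ppm HOCl: 2.6 / 0.2238 = 11.62 ppm.
FC to add: 11.62 − 0.7 = 10.92 mg/L as Cl₂.
Cl₂ equivalent: 10.92 mg/L × 831,000 L = 9070 g.
Product at 69.3% available Cl: 9070 / 0.693 = 13,090 g.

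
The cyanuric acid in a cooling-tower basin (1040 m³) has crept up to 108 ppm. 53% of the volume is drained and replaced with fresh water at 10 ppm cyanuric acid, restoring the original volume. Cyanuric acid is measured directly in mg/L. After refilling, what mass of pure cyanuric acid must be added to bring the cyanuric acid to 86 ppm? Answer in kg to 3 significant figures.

31.1 kg

Volume: 1040 m³ = 1,040,000 L.
After draining 53% and refilling: 108 × 0.47 + 10 × 0.53 = 56.06 ppm.
Deficit to target: 86 − 56.06 = 29.94 mg/L.
Mass: 29.94 mg/L × 1,040,000 L = 31,140 g cyanuric acid.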